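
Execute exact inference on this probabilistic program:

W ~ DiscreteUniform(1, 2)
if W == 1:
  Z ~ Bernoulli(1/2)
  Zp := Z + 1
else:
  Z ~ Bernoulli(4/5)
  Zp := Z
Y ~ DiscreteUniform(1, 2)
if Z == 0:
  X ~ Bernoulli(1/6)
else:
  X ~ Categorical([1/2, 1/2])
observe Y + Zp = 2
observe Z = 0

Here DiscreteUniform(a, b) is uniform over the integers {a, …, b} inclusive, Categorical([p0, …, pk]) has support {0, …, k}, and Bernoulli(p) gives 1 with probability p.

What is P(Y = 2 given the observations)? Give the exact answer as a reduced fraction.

P(Y = 2 | obs) = 2/7

Enumerate traces; 4 have nonzero weight after conditioning:
  (W=1, Z=0, Y=1, X=0) weight 5/48
  (W=1, Z=0, Y=1, X=1) weight 1/48
  (W=2, Z=0, Y=2, X=0) weight 1/24
  (W=2, Z=0, Y=2, X=1) weight 1/120
Group by Y:
  weight(Y=1) = 1/8
  weight(Y=2) = 1/20
Total weight = 1/8 + 1/20 = 7/40
P(Y=1 | obs) = 1/8 / 7/40 = 5/7
P(Y=2 | obs) = 1/20 / 7/40 = 2/7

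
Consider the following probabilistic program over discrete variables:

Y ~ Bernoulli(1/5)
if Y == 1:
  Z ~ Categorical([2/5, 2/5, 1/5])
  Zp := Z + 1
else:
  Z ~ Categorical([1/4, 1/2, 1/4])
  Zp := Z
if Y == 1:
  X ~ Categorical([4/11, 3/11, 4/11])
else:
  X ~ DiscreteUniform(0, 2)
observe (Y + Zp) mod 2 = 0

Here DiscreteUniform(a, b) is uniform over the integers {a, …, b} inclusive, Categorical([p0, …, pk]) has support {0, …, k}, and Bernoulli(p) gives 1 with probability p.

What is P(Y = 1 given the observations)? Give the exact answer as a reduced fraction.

P(Y = 1 | obs) = 3/13

Enumerate traces; 12 have nonzero weight after conditioning:
  (Y=0, Z=0, X=0) weight 1/15
  (Y=0, Z=0, X=1) weight 1/15
  (Y=0, Z=0, X=2) weight 1/15
  (Y=0, Z=2, X=0) weight 1/15
  (Y=0, Z=2, X=1) weight 1/15
  (Y=0, Z=2, X=2) weight 1/15
  (Y=1, Z=0, X=0) weight 8/275
  (Y=1, Z=0, X=1) weight 6/275
  … 4 more
Group by Y:
  weight(Y=0) = 2/5
  weight(Y=1) = 3/25
Total weight = 2/5 + 3/25 = 13/25
P(Y=0 | obs) = 2/5 / 13/25 = 10/13
P(Y=1 | obs) = 3/25 / 13/25 = 3/13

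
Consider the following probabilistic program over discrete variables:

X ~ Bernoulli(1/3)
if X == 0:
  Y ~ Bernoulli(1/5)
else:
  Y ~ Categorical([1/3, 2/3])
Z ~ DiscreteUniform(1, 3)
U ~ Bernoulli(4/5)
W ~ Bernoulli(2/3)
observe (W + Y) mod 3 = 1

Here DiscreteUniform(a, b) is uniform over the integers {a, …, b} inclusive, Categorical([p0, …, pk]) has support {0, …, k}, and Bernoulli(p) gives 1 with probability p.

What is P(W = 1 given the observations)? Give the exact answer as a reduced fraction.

Enumerate traces; 24 have nonzero weight after conditioning:
  (X=0, Y=0, Z=1, U=0, W=1) weight 16/675
  (X=0, Y=0, Z=1, U=1, W=1) weight 64/675
  (X=0, Y=0, Z=2, U=0, W=1) weight 16/675
  (X=0, Y=0, Z=2, U=1, W=1) weight 64/675
  (X=0, Y=0, Z=3, U=0, W=1) weight 16/675
  (X=0, Y=0, Z=3, U=1, W=1) weight 64/675
  (X=0, Y=1, Z=1, U=0, W=0) weight 2/675
  (X=0, Y=1, Z=1, U=1, W=0) weight 8/675
  … 16 more
Group by W:
  weight(W=0) = 16/135
  weight(W=1) = 58/135
Total weight = 16/135 + 58/135 = 74/135
P(W=0 | obs) = 16/135 / 74/135 = 8/37
P(W=1 | obs) = 58/135 / 74/135 = 29/37

P(W = 1 | obs) = 29/37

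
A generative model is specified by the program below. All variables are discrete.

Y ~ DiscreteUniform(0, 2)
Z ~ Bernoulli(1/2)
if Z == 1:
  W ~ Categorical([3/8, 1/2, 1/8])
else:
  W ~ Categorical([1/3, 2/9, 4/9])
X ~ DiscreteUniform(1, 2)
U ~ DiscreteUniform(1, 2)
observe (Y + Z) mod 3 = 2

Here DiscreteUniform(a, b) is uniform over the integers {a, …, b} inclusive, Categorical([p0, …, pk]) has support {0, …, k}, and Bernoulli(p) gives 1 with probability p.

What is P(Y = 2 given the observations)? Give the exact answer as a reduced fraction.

Enumerate traces; 24 have nonzero weight after conditioning:
  (Y=1, Z=1, W=0, X=1, U=1) weight 1/64
  (Y=1, Z=1, W=0, X=1, U=2) weight 1/64
  (Y=1, Z=1, W=0, X=2, U=1) weight 1/64
  (Y=1, Z=1, W=0, X=2, U=2) weight 1/64
  (Y=1, Z=1, W=1, X=1, U=1) weight 1/48
  (Y=1, Z=1, W=1, X=1, U=2) weight 1/48
  (Y=1, Z=1, W=1, X=2, U=1) weight 1/48
  (Y=1, Z=1, W=1, X=2, U=2) weight 1/48
  (Y=2, Z=0, W=0, X=1, U=1) weight 1/72
  … 15 more
Group by Y:
  weight(Y=1) = 1/6
  weight(Y=2) = 1/6
Total weight = 1/6 + 1/6 = 1/3
P(Y=1 | obs) = 1/6 / 1/3 = 1/2
P(Y=2 | obs) = 1/6 / 1/3 = 1/2

P(Y = 2 | obs) = 1/2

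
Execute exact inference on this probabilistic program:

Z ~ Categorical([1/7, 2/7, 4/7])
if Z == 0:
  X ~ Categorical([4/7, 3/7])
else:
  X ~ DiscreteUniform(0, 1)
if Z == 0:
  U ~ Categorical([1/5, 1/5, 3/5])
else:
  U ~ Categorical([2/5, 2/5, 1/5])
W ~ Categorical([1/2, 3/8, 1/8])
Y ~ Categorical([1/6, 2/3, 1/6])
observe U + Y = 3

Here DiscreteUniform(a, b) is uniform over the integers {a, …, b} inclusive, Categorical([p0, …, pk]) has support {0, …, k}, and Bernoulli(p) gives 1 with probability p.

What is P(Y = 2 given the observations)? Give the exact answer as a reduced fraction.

P(Y = 2 | obs) = 13/49

Enumerate traces; 36 have nonzero weight after conditioning:
  (Z=0, X=0, U=1, W=0, Y=2) weight 1/735
  (Z=0, X=0, U=1, W=1, Y=2) weight 1/980
  (Z=0, X=0, U=1, W=2, Y=2) weight 1/2940
  (Z=0, X=0, U=2, W=0, Y=1) weight 4/245
  (Z=0, X=0, U=2, W=1, Y=1) weight 3/245
  (Z=0, X=0, U=2, W=2, Y=1) weight 1/245
  (Z=0, X=1, U=1, W=0, Y=2) weight 1/980
  (Z=0, X=1, U=1, W=1, Y=2) weight 3/3920
  … 28 more
Group by Y:
  weight(Y=1) = 6/35
  weight(Y=2) = 13/210
Total weight = 6/35 + 13/210 = 7/30
P(Y=1 | obs) = 6/35 / 7/30 = 36/49
P(Y=2 | obs) = 13/210 / 7/30 = 13/49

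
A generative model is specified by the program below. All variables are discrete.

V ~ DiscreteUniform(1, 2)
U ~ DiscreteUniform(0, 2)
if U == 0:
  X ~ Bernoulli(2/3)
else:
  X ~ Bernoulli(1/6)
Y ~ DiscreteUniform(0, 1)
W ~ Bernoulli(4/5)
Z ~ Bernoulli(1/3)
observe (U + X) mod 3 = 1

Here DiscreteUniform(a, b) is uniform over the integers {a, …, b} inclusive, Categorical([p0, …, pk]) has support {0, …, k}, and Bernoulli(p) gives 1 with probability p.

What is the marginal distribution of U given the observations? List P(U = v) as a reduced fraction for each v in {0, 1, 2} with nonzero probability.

P(U=0) = 4/9, P(U=1) = 5/9

Enumerate traces; 32 have nonzero weight after conditioning:
  (V=1, U=0, X=1, Y=0, W=0, Z=0) weight 1/135
  (V=1, U=0, X=1, Y=0, W=0, Z=1) weight 1/270
  (V=1, U=0, X=1, Y=0, W=1, Z=0) weight 4/135
  (V=1, U=0, X=1, Y=0, W=1, Z=1) weight 2/135
  (V=1, U=0, X=1, Y=1, W=0, Z=0) weight 1/135
  (V=1, U=0, X=1, Y=1, W=0, Z=1) weight 1/270
  (V=1, U=0, X=1, Y=1, W=1, Z=0) weight 4/135
  (V=1, U=0, X=1, Y=1, W=1, Z=1) weight 2/135
  (V=1, U=1, X=0, Y=0, W=0, Z=0) weight 1/108
  … 23 more
Group by U:
  weight(U=0) = 2/9
  weight(U=1) = 5/18
Total weight = 2/9 + 5/18 = 1/2
P(U=0 | obs) = 2/9 / 1/2 = 4/9
P(U=1 | obs) = 5/18 / 1/2 = 5/9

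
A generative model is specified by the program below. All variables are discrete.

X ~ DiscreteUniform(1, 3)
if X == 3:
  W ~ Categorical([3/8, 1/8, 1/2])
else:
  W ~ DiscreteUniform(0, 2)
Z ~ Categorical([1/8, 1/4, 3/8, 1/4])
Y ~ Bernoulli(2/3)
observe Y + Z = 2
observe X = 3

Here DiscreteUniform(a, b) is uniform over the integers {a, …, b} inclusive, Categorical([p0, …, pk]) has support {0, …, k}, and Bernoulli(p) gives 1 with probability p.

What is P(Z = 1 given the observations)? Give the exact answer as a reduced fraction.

Enumerate traces; 6 have nonzero weight after conditioning:
  (X=3, W=0, Z=1, Y=1) weight 1/48
  (X=3, W=0, Z=2, Y=0) weight 1/64
  (X=3, W=1, Z=1, Y=1) weight 1/144
  (X=3, W=1, Z=2, Y=0) weight 1/192
  (X=3, W=2, Z=1, Y=1) weight 1/36
  (X=3, W=2, Z=2, Y=0) weight 1/48
Group by Z:
  weight(Z=1) = 1/18
  weight(Z=2) = 1/24
Total weight = 1/18 + 1/24 = 7/72
P(Z=1 | obs) = 1/18 / 7/72 = 4/7
P(Z=2 | obs) = 1/24 / 7/72 = 3/7

P(Z = 1 | obs) = 4/7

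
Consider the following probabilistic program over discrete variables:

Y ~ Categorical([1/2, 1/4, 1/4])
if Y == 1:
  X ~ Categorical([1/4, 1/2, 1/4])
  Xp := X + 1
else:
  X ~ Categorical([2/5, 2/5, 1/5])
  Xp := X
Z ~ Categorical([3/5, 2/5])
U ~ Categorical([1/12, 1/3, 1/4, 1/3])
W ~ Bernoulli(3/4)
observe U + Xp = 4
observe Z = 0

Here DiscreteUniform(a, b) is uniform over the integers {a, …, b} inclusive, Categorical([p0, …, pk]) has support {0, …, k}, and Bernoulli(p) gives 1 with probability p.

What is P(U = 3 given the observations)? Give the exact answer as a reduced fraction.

P(U = 3 | obs) = 58/101

Enumerate traces; 14 have nonzero weight after conditioning:
  (Y=0, X=1, Z=0, U=3, W=0) weight 1/100
  (Y=0, X=1, Z=0, U=3, W=1) weight 3/100
  (Y=0, X=2, Z=0, U=2, W=0) weight 3/800
  (Y=0, X=2, Z=0, U=2, W=1) weight 9/800
  (Y=1, X=0, Z=0, U=3, W=0) weight 1/320
  (Y=1, X=0, Z=0, U=3, W=1) weight 3/320
  (Y=1, X=1, Z=0, U=2, W=0) weight 3/640
  (Y=1, X=1, Z=0, U=2, W=1) weight 9/640
  (Y=1, X=2, Z=0, U=1, W=0) weight 1/320
  … 5 more
Group by U:
  weight(U=1) = 1/80
  weight(U=2) = 33/800
  weight(U=3) = 29/400
Total weight = 1/80 + 33/800 + 29/400 = 101/800
P(U=1 | obs) = 1/80 / 101/800 = 10/101
P(U=2 | obs) = 33/800 / 101/800 = 33/101
P(U=3 | obs) = 29/400 / 101/800 = 58/101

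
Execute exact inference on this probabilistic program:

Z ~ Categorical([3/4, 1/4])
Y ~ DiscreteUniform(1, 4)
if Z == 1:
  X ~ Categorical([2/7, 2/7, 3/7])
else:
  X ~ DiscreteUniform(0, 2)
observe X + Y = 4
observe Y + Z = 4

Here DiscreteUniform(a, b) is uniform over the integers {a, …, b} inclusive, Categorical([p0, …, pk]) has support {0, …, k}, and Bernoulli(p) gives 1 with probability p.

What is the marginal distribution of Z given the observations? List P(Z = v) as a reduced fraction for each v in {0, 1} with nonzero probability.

Enumerate traces; 2 have nonzero weight after conditioning:
  (Z=0, Y=4, X=0) weight 1/16
  (Z=1, Y=3, X=1) weight 1/56
Group by Z:
  weight(Z=0) = 1/16
  weight(Z=1) = 1/56
Total weight = 1/16 + 1/56 = 9/112
P(Z=0 | obs) = 1/16 / 9/112 = 7/9
P(Z=1 | obs) = 1/56 / 9/112 = 2/9

P(Z=0) = 7/9, P(Z=1) = 2/9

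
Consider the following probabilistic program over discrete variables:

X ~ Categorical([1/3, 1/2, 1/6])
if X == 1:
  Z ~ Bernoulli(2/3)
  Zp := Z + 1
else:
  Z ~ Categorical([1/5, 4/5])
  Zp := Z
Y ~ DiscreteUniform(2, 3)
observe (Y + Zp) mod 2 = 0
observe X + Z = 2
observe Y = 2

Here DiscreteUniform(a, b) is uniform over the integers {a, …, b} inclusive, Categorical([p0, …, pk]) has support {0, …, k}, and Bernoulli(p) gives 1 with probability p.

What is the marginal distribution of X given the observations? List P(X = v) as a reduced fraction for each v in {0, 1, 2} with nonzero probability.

P(X=1) = 10/11, P(X=2) = 1/11

Enumerate traces; 2 have nonzero weight after conditioning:
  (X=1, Z=1, Y=2) weight 1/6
  (X=2, Z=0, Y=2) weight 1/60
Group by X:
  weight(X=1) = 1/6
  weight(X=2) = 1/60
Total weight = 1/6 + 1/60 = 11/60
P(X=1 | obs) = 1/6 / 11/60 = 10/11
P(X=2 | obs) = 1/60 / 11/60 = 1/11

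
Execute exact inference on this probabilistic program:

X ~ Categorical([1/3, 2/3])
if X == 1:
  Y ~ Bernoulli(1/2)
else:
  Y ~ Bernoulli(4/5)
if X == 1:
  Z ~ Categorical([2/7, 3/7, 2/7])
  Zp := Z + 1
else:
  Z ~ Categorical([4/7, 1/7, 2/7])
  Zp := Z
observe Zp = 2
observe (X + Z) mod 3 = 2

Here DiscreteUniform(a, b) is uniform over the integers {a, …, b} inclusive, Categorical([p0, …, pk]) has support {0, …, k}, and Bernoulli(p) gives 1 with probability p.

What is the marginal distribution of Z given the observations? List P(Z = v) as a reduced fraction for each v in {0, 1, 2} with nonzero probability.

Enumerate traces; 4 have nonzero weight after conditioning:
  (X=0, Y=0, Z=2) weight 2/105
  (X=0, Y=1, Z=2) weight 8/105
  (X=1, Y=0, Z=1) weight 1/7
  (X=1, Y=1, Z=1) weight 1/7
Group by Z:
  weight(Z=1) = 2/7
  weight(Z=2) = 2/21
Total weight = 2/7 + 2/21 = 8/21
P(Z=1 | obs) = 2/7 / 8/21 = 3/4
P(Z=2 | obs) = 2/21 / 8/21 = 1/4

P(Z=1) = 3/4, P(Z=2) = 1/4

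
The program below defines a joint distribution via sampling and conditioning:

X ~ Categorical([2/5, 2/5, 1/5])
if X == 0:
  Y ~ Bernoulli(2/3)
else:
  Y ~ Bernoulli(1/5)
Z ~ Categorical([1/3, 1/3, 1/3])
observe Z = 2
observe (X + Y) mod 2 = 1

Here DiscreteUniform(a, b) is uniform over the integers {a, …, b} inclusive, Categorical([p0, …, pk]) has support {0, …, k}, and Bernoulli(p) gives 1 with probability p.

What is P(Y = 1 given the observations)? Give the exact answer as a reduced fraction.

Enumerate traces; 3 have nonzero weight after conditioning:
  (X=0, Y=1, Z=2) weight 4/45
  (X=1, Y=0, Z=2) weight 8/75
  (X=2, Y=1, Z=2) weight 1/75
Group by Y:
  weight(Y=0) = 8/75
  weight(Y=1) = 23/225
Total weight = 8/75 + 23/225 = 47/225
P(Y=0 | obs) = 8/75 / 47/225 = 24/47
P(Y=1 | obs) = 23/225 / 47/225 = 23/47

P(Y = 1 | obs) = 23/47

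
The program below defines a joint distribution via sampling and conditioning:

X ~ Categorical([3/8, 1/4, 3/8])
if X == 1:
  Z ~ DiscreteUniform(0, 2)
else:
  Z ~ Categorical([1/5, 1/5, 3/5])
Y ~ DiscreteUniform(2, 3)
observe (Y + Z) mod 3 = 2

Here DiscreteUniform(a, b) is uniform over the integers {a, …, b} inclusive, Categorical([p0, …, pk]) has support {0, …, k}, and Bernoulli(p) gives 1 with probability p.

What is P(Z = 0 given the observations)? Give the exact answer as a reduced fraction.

P(Z = 0 | obs) = 7/23

Enumerate traces; 6 have nonzero weight after conditioning:
  (X=0, Z=0, Y=2) weight 3/80
  (X=0, Z=2, Y=3) weight 9/80
  (X=1, Z=0, Y=2) weight 1/24
  (X=1, Z=2, Y=3) weight 1/24
  (X=2, Z=0, Y=2) weight 3/80
  (X=2, Z=2, Y=3) weight 9/80
Group by Z:
  weight(Z=0) = 7/60
  weight(Z=2) = 4/15
Total weight = 7/60 + 4/15 = 23/60
P(Z=0 | obs) = 7/60 / 23/60 = 7/23
P(Z=2 | obs) = 4/15 / 23/60 = 16/23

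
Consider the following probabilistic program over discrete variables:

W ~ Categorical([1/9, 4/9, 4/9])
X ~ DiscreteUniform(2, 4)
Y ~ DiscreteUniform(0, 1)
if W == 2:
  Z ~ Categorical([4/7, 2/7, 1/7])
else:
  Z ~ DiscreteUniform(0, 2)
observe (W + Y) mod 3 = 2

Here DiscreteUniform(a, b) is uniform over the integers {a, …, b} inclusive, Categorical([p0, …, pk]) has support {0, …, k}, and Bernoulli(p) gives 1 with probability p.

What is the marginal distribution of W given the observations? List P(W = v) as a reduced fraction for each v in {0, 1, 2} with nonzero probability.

P(W=1) = 1/2, P(W=2) = 1/2

Enumerate traces; 18 have nonzero weight after conditioning:
  (W=1, X=2, Y=1, Z=0) weight 2/81
  (W=1, X=2, Y=1, Z=1) weight 2/81
  (W=1, X=2, Y=1, Z=2) weight 2/81
  (W=1, X=3, Y=1, Z=0) weight 2/81
  (W=1, X=3, Y=1, Z=1) weight 2/81
  (W=1, X=3, Y=1, Z=2) weight 2/81
  (W=1, X=4, Y=1, Z=0) weight 2/81
  (W=1, X=4, Y=1, Z=1) weight 2/81
  (W=2, X=2, Y=0, Z=0) weight 8/189
  … 9 more
Group by W:
  weight(W=1) = 2/9
  weight(W=2) = 2/9
Total weight = 2/9 + 2/9 = 4/9
P(W=1 | obs) = 2/9 / 4/9 = 1/2
P(W=2 | obs) = 2/9 / 4/9 = 1/2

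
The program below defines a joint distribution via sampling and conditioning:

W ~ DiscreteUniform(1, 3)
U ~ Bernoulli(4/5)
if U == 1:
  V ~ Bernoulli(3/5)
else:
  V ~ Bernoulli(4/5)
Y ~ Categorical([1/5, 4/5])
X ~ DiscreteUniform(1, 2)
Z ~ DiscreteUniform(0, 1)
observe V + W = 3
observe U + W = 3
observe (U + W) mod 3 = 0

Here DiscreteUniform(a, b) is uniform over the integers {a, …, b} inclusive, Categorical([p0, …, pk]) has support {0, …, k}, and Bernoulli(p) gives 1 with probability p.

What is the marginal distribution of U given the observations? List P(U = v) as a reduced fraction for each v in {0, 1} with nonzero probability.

Enumerate traces; 16 have nonzero weight after conditioning:
  (W=2, U=1, V=1, Y=0, X=1, Z=0) weight 1/125
  (W=2, U=1, V=1, Y=0, X=1, Z=1) weight 1/125
  (W=2, U=1, V=1, Y=0, X=2, Z=0) weight 1/125
  (W=2, U=1, V=1, Y=0, X=2, Z=1) weight 1/125
  (W=2, U=1, V=1, Y=1, X=1, Z=0) weight 4/125
  (W=2, U=1, V=1, Y=1, X=1, Z=1) weight 4/125
  (W=2, U=1, V=1, Y=1, X=2, Z=0) weight 4/125
  (W=2, U=1, V=1, Y=1, X=2, Z=1) weight 4/125
  (W=3, U=0, V=0, Y=0, X=1, Z=0) weight 1/1500
  … 7 more
Group by U:
  weight(U=0) = 1/75
  weight(U=1) = 4/25
Total weight = 1/75 + 4/25 = 13/75
P(U=0 | obs) = 1/75 / 13/75 = 1/13
P(U=1 | obs) = 4/25 / 13/75 = 12/13

P(U=0) = 1/13, P(U=1) = 12/13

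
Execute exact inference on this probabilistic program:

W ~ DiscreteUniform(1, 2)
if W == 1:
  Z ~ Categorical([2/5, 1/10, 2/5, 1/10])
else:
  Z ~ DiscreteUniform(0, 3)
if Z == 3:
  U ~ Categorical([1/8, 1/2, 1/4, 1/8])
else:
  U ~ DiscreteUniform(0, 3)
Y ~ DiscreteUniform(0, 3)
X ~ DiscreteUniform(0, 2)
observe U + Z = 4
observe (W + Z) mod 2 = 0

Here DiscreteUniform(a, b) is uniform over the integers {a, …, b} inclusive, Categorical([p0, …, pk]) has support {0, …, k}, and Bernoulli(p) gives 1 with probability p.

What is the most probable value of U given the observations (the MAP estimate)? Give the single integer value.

argmax_v P(U = v | obs) = 2

Enumerate traces; 36 have nonzero weight after conditioning:
  (W=1, Z=1, U=3, Y=0, X=0) weight 1/960
  (W=1, Z=1, U=3, Y=0, X=1) weight 1/960
  (W=1, Z=1, U=3, Y=0, X=2) weight 1/960
  (W=1, Z=1, U=3, Y=1, X=0) weight 1/960
  (W=1, Z=1, U=3, Y=1, X=1) weight 1/960
  (W=1, Z=1, U=3, Y=1, X=2) weight 1/960
  (W=1, Z=1, U=3, Y=2, X=0) weight 1/960
  (W=1, Z=1, U=3, Y=2, X=1) weight 1/960
  (W=1, Z=3, U=1, Y=0, X=0) weight 1/480
  (W=2, Z=2, U=2, Y=0, X=0) weight 1/384
  … 26 more
Group by U:
  weight(U=1) = 1/40
  weight(U=2) = 1/32
  weight(U=3) = 1/80
Total weight = 1/40 + 1/32 + 1/80 = 11/160
P(U=1 | obs) = 1/40 / 11/160 = 4/11
P(U=2 | obs) = 1/32 / 11/160 = 5/11
P(U=3 | obs) = 1/80 / 11/160 = 2/11
argmax = 2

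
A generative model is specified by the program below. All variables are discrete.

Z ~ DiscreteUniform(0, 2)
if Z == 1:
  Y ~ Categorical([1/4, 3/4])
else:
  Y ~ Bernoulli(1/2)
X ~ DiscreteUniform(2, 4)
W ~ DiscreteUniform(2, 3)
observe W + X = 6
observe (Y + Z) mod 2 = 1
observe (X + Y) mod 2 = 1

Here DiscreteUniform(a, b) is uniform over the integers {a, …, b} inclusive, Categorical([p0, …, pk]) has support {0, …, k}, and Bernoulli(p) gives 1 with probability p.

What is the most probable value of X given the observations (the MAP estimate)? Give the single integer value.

Enumerate traces; 3 have nonzero weight after conditioning:
  (Z=0, Y=1, X=4, W=2) weight 1/36
  (Z=1, Y=0, X=3, W=3) weight 1/72
  (Z=2, Y=1, X=4, W=2) weight 1/36
Group by X:
  weight(X=3) = 1/72
  weight(X=4) = 1/18
Total weight = 1/72 + 1/18 = 5/72
P(X=3 | obs) = 1/72 / 5/72 = 1/5
P(X=4 | obs) = 1/18 / 5/72 = 4/5
argmax = 4

argmax_v P(X = v | obs) = 4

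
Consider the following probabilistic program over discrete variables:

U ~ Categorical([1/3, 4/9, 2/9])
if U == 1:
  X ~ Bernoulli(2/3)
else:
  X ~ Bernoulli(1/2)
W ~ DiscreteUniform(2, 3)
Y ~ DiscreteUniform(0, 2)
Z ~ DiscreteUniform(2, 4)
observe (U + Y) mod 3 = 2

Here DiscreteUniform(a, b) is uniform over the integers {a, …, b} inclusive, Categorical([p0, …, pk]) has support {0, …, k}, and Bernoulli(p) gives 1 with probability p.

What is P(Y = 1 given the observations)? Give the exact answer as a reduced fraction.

P(Y = 1 | obs) = 4/9

Enumerate traces; 36 have nonzero weight after conditioning:
  (U=0, X=0, W=2, Y=2, Z=2) weight 1/108
  (U=0, X=0, W=2, Y=2, Z=3) weight 1/108
  (U=0, X=0, W=2, Y=2, Z=4) weight 1/108
  (U=0, X=0, W=3, Y=2, Z=2) weight 1/108
  (U=0, X=0, W=3, Y=2, Z=3) weight 1/108
  (U=0, X=0, W=3, Y=2, Z=4) weight 1/108
  (U=0, X=1, W=2, Y=2, Z=2) weight 1/108
  (U=0, X=1, W=2, Y=2, Z=3) weight 1/108
  (U=1, X=0, W=2, Y=1, Z=2) weight 2/243
  (U=2, X=0, W=2, Y=0, Z=2) weight 1/162
  … 26 more
Group by Y:
  weight(Y=0) = 2/27
  weight(Y=1) = 4/27
  weight(Y=2) = 1/9
Total weight = 2/27 + 4/27 + 1/9 = 1/3
P(Y=0 | obs) = 2/27 / 1/3 = 2/9
P(Y=1 | obs) = 4/27 / 1/3 = 4/9
P(Y=2 | obs) = 1/9 / 1/3 = 1/3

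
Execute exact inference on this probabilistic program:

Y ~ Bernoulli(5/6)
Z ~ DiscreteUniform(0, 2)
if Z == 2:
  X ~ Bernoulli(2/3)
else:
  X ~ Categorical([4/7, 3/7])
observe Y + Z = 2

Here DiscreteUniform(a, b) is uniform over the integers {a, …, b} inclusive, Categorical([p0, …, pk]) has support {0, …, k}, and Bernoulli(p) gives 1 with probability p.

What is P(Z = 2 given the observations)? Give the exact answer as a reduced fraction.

Enumerate traces; 4 have nonzero weight after conditioning:
  (Y=0, Z=2, X=0) weight 1/54
  (Y=0, Z=2, X=1) weight 1/27
  (Y=1, Z=1, X=0) weight 10/63
  (Y=1, Z=1, X=1) weight 5/42
Group by Z:
  weight(Z=1) = 5/18
  weight(Z=2) = 1/18
Total weight = 5/18 + 1/18 = 1/3
P(Z=1 | obs) = 5/18 / 1/3 = 5/6
P(Z=2 | obs) = 1/18 / 1/3 = 1/6

P(Z = 2 | obs) = 1/6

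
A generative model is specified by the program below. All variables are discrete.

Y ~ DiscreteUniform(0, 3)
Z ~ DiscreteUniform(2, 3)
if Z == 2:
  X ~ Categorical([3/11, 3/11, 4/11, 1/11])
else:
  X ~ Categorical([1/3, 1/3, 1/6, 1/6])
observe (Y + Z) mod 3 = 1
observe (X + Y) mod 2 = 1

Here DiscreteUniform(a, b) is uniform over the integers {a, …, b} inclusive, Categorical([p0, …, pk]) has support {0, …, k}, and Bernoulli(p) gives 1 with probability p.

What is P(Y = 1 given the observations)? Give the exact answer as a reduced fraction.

Enumerate traces; 4 have nonzero weight after conditioning:
  (Y=1, Z=3, X=0) weight 1/24
  (Y=1, Z=3, X=2) weight 1/48
  (Y=2, Z=2, X=1) weight 3/88
  (Y=2, Z=2, X=3) weight 1/88
Group by Y:
  weight(Y=1) = 1/16
  weight(Y=2) = 1/22
Total weight = 1/16 + 1/22 = 19/176
P(Y=1 | obs) = 1/16 / 19/176 = 11/19
P(Y=2 | obs) = 1/22 / 19/176 = 8/19

P(Y = 1 | obs) = 11/19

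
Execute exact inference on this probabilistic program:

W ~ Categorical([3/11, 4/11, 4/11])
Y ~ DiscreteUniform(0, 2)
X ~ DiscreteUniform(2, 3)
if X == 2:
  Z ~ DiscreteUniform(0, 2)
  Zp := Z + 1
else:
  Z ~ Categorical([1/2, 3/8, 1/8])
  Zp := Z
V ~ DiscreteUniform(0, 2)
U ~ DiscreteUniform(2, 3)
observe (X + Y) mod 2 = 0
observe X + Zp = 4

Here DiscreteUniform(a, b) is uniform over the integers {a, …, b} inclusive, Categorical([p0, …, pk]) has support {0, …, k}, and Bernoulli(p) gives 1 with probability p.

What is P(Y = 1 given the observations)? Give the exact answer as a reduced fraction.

P(Y = 1 | obs) = 9/25

Enumerate traces; 54 have nonzero weight after conditioning:
  (W=0, Y=0, X=2, Z=1, V=0, U=2) weight 1/396
  (W=0, Y=0, X=2, Z=1, V=0, U=3) weight 1/396
  (W=0, Y=0, X=2, Z=1, V=1, U=2) weight 1/396
  (W=0, Y=0, X=2, Z=1, V=1, U=3) weight 1/396
  (W=0, Y=0, X=2, Z=1, V=2, U=2) weight 1/396
  (W=0, Y=0, X=2, Z=1, V=2, U=3) weight 1/396
  (W=0, Y=1, X=3, Z=1, V=0, U=2) weight 1/352
  (W=0, Y=1, X=3, Z=1, V=0, U=3) weight 1/352
  (W=0, Y=2, X=2, Z=1, V=0, U=2) weight 1/396
  … 45 more
Group by Y:
  weight(Y=0) = 1/18
  weight(Y=1) = 1/16
  weight(Y=2) = 1/18
Total weight = 1/18 + 1/16 + 1/18 = 25/144
P(Y=0 | obs) = 1/18 / 25/144 = 8/25
P(Y=1 | obs) = 1/16 / 25/144 = 9/25
P(Y=2 | obs) = 1/18 / 25/144 = 8/25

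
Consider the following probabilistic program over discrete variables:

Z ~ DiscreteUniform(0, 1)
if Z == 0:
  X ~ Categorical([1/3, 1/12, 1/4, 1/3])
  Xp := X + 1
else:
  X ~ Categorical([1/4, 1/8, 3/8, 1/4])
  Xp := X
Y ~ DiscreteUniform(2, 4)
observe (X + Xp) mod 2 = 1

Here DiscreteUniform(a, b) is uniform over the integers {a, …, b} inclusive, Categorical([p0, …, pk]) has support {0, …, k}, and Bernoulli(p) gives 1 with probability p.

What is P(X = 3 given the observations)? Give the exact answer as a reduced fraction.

Enumerate traces; 12 have nonzero weight after conditioning:
  (Z=0, X=0, Y=2) weight 1/18
  (Z=0, X=0, Y=3) weight 1/18
  (Z=0, X=0, Y=4) weight 1/18
  (Z=0, X=1, Y=2) weight 1/72
  (Z=0, X=1, Y=3) weight 1/72
  (Z=0, X=1, Y=4) weight 1/72
  (Z=0, X=2, Y=2) weight 1/24
  (Z=0, X=2, Y=3) weight 1/24
  (Z=0, X=3, Y=2) weight 1/18
  … 3 more
Group by X:
  weight(X=0) = 1/6
  weight(X=1) = 1/24
  weight(X=2) = 1/8
  weight(X=3) = 1/6
Total weight = 1/6 + 1/24 + 1/8 + 1/6 = 1/2
P(X=0 | obs) = 1/6 / 1/2 = 1/3
P(X=1 | obs) = 1/24 / 1/2 = 1/12
P(X=2 | obs) = 1/8 / 1/2 = 1/4
P(X=3 | obs) = 1/6 / 1/2 = 1/3

P(X = 3 | obs) = 1/3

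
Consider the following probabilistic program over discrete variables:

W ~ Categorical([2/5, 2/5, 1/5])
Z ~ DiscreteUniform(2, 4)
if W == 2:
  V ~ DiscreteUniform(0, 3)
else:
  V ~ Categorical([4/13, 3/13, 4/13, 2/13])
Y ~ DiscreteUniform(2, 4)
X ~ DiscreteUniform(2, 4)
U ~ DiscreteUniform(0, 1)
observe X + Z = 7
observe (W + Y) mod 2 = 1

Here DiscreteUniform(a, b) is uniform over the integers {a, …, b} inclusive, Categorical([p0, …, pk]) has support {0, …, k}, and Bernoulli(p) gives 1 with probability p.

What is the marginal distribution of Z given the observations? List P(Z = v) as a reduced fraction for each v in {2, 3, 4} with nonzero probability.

Enumerate traces; 64 have nonzero weight after conditioning:
  (W=0, Z=3, V=0, Y=3, X=4, U=0) weight 4/1755
  (W=0, Z=3, V=0, Y=3, X=4, U=1) weight 4/1755
  (W=0, Z=3, V=1, Y=3, X=4, U=0) weight 1/585
  (W=0, Z=3, V=1, Y=3, X=4, U=1) weight 1/585
  (W=0, Z=3, V=2, Y=3, X=4, U=0) weight 4/1755
  (W=0, Z=3, V=2, Y=3, X=4, U=1) weight 4/1755
  (W=0, Z=3, V=3, Y=3, X=4, U=0) weight 2/1755
  (W=0, Z=3, V=3, Y=3, X=4, U=1) weight 2/1755
  (W=0, Z=4, V=0, Y=3, X=3, U=0) weight 4/1755
  … 55 more
Group by Z:
  weight(Z=3) = 7/135
  weight(Z=4) = 7/135
Total weight = 7/135 + 7/135 = 14/135
P(Z=3 | obs) = 7/135 / 14/135 = 1/2
P(Z=4 | obs) = 7/135 / 14/135 = 1/2

P(Z=3) = 1/2, P(Z=4) = 1/2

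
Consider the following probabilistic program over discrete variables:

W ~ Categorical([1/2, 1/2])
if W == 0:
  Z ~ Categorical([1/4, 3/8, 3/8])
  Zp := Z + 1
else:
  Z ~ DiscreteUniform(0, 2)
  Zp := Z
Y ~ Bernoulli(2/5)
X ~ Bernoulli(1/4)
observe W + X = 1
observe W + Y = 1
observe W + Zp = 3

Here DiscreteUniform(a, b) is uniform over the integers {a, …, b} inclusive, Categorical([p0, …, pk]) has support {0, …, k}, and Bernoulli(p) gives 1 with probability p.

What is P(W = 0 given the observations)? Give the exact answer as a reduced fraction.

P(W = 0 | obs) = 1/5

Enumerate traces; 2 have nonzero weight after conditioning:
  (W=0, Z=2, Y=1, X=1) weight 3/160
  (W=1, Z=2, Y=0, X=0) weight 3/40
Group by W:
  weight(W=0) = 3/160
  weight(W=1) = 3/40
Total weight = 3/160 + 3/40 = 3/32
P(W=0 | obs) = 3/160 / 3/32 = 1/5
P(W=1 | obs) = 3/40 / 3/32 = 4/5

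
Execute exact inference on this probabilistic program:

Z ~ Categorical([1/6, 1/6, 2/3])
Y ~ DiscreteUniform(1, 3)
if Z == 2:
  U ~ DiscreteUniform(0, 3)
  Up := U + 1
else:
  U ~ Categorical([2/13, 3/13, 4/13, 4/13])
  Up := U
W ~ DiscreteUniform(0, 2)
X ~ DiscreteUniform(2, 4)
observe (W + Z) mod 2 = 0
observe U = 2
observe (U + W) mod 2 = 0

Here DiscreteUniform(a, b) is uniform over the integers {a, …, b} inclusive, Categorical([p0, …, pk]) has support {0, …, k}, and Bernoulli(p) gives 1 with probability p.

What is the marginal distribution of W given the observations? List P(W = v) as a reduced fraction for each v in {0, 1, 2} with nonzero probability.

P(W=0) = 1/2, P(W=2) = 1/2

Enumerate traces; 36 have nonzero weight after conditioning:
  (Z=0, Y=1, U=2, W=0, X=2) weight 2/1053
  (Z=0, Y=1, U=2, W=0, X=3) weight 2/1053
  (Z=0, Y=1, U=2, W=0, X=4) weight 2/1053
  (Z=0, Y=1, U=2, W=2, X=2) weight 2/1053
  (Z=0, Y=1, U=2, W=2, X=3) weight 2/1053
  (Z=0, Y=1, U=2, W=2, X=4) weight 2/1053
  (Z=0, Y=2, U=2, W=0, X=2) weight 2/1053
  (Z=0, Y=2, U=2, W=0, X=3) weight 2/1053
  … 28 more
Group by W:
  weight(W=0) = 17/234
  weight(W=2) = 17/234
Total weight = 17/234 + 17/234 = 17/117
P(W=0 | obs) = 17/234 / 17/117 = 1/2
P(W=2 | obs) = 17/234 / 17/117 = 1/2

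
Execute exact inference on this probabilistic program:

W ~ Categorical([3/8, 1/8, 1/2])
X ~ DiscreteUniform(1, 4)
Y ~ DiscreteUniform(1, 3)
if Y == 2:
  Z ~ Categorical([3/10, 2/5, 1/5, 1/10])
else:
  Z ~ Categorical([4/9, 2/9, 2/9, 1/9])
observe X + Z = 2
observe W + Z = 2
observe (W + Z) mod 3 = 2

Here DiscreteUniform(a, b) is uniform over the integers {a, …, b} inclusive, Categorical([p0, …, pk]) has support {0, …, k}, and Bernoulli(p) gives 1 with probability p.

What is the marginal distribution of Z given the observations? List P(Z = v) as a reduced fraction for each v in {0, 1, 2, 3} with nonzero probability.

P(Z=0) = 107/126, P(Z=1) = 19/126

Enumerate traces; 6 have nonzero weight after conditioning:
  (W=1, X=1, Y=1, Z=1) weight 1/432
  (W=1, X=1, Y=2, Z=1) weight 1/240
  (W=1, X=1, Y=3, Z=1) weight 1/432
  (W=2, X=2, Y=1, Z=0) weight 1/54
  (W=2, X=2, Y=2, Z=0) weight 1/80
  (W=2, X=2, Y=3, Z=0) weight 1/54
Group by Z:
  weight(Z=0) = 107/2160
  weight(Z=1) = 19/2160
Total weight = 107/2160 + 19/2160 = 7/120
P(Z=0 | obs) = 107/2160 / 7/120 = 107/126
P(Z=1 | obs) = 19/2160 / 7/120 = 19/126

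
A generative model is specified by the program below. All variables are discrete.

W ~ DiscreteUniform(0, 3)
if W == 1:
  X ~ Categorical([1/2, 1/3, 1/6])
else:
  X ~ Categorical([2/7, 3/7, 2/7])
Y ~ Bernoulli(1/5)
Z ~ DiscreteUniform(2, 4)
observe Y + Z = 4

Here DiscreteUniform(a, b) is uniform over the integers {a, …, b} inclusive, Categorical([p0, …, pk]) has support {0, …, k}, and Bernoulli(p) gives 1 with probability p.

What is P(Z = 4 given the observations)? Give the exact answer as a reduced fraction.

P(Z = 4 | obs) = 4/5

Enumerate traces; 24 have nonzero weight after conditioning:
  (W=0, X=0, Y=0, Z=4) weight 2/105
  (W=0, X=0, Y=1, Z=3) weight 1/210
  (W=0, X=1, Y=0, Z=4) weight 1/35
  (W=0, X=1, Y=1, Z=3) weight 1/140
  (W=0, X=2, Y=0, Z=4) weight 2/105
  (W=0, X=2, Y=1, Z=3) weight 1/210
  (W=1, X=0, Y=0, Z=4) weight 1/30
  (W=1, X=0, Y=1, Z=3) weight 1/120
  … 16 more
Group by Z:
  weight(Z=3) = 1/15
  weight(Z=4) = 4/15
Total weight = 1/15 + 4/15 = 1/3
P(Z=3 | obs) = 1/15 / 1/3 = 1/5
P(Z=4 | obs) = 4/15 / 1/3 = 4/5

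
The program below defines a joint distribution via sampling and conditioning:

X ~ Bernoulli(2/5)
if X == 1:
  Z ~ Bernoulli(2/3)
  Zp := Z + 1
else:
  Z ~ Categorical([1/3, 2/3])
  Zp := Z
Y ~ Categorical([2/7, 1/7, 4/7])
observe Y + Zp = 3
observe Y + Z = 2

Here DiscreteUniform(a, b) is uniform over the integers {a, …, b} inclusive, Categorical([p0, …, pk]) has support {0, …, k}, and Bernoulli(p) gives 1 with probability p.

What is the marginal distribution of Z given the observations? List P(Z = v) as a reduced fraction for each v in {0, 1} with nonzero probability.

Enumerate traces; 2 have nonzero weight after conditioning:
  (X=1, Z=0, Y=2) weight 8/105
  (X=1, Z=1, Y=1) weight 4/105
Group by Z:
  weight(Z=0) = 8/105
  weight(Z=1) = 4/105
Total weight = 8/105 + 4/105 = 4/35
P(Z=0 | obs) = 8/105 / 4/35 = 2/3
P(Z=1 | obs) = 4/105 / 4/35 = 1/3

P(Z=0) = 2/3, P(Z=1) = 1/3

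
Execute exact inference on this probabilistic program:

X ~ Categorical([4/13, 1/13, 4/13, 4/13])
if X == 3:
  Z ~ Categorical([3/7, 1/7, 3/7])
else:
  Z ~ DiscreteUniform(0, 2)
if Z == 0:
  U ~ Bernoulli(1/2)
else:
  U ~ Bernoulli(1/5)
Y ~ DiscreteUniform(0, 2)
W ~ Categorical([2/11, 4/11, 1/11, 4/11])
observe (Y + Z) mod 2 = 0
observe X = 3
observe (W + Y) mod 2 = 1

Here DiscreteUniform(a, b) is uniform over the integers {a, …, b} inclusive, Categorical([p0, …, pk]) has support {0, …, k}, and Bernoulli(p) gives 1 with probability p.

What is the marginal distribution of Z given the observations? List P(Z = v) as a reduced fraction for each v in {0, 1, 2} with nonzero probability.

Enumerate traces; 20 have nonzero weight after conditioning:
  (X=3, Z=0, U=0, Y=0, W=1) weight 8/1001
  (X=3, Z=0, U=0, Y=0, W=3) weight 8/1001
  (X=3, Z=0, U=0, Y=2, W=1) weight 8/1001
  (X=3, Z=0, U=0, Y=2, W=3) weight 8/1001
  (X=3, Z=0, U=1, Y=0, W=1) weight 8/1001
  (X=3, Z=0, U=1, Y=0, W=3) weight 8/1001
  (X=3, Z=0, U=1, Y=2, W=1) weight 8/1001
  (X=3, Z=0, U=1, Y=2, W=3) weight 8/1001
  (X=3, Z=1, U=0, Y=1, W=0) weight 32/15015
  (X=3, Z=2, U=0, Y=0, W=1) weight 64/5005
  … 10 more
Group by Z:
  weight(Z=0) = 64/1001
  weight(Z=1) = 4/1001
  weight(Z=2) = 64/1001
Total weight = 64/1001 + 4/1001 + 64/1001 = 12/91
P(Z=0 | obs) = 64/1001 / 12/91 = 16/33
P(Z=1 | obs) = 4/1001 / 12/91 = 1/33
P(Z=2 | obs) = 64/1001 / 12/91 = 16/33

P(Z=0) = 16/33, P(Z=1) = 1/33, P(Z=2) = 16/33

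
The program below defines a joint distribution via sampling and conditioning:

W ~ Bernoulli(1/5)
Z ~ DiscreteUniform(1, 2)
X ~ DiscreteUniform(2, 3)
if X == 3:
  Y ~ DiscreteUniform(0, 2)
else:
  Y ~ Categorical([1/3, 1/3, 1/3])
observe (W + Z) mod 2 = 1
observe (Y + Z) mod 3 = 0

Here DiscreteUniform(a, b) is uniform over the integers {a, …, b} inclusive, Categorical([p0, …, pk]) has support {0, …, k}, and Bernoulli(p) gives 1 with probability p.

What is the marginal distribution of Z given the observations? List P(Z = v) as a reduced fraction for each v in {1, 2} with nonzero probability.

Enumerate traces; 4 have nonzero weight after conditioning:
  (W=0, Z=1, X=2, Y=2) weight 1/15
  (W=0, Z=1, X=3, Y=2) weight 1/15
  (W=1, Z=2, X=2, Y=1) weight 1/60
  (W=1, Z=2, X=3, Y=1) weight 1/60
Group by Z:
  weight(Z=1) = 2/15
  weight(Z=2) = 1/30
Total weight = 2/15 + 1/30 = 1/6
P(Z=1 | obs) = 2/15 / 1/6 = 4/5
P(Z=2 | obs) = 1/30 / 1/6 = 1/5

P(Z=1) = 4/5, P(Z=2) = 1/5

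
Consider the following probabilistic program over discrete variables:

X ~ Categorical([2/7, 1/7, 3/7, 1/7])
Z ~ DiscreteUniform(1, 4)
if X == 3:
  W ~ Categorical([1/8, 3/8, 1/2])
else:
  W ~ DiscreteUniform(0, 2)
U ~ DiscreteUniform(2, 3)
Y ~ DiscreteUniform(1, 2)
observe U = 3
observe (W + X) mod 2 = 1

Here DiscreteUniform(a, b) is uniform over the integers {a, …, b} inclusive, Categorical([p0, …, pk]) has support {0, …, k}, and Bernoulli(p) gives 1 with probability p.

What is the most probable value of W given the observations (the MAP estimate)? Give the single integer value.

Enumerate traces; 48 have nonzero weight after conditioning:
  (X=0, Z=1, W=1, U=3, Y=1) weight 1/168
  (X=0, Z=1, W=1, U=3, Y=2) weight 1/168
  (X=0, Z=2, W=1, U=3, Y=1) weight 1/168
  (X=0, Z=2, W=1, U=3, Y=2) weight 1/168
  (X=0, Z=3, W=1, U=3, Y=1) weight 1/168
  (X=0, Z=3, W=1, U=3, Y=2) weight 1/168
  (X=0, Z=4, W=1, U=3, Y=1) weight 1/168
  (X=0, Z=4, W=1, U=3, Y=2) weight 1/168
  (X=1, Z=1, W=0, U=3, Y=1) weight 1/336
  (X=1, Z=1, W=2, U=3, Y=1) weight 1/336
  … 38 more
Group by W:
  weight(W=0) = 11/336
  weight(W=1) = 5/42
  weight(W=2) = 5/84
Total weight = 11/336 + 5/42 + 5/84 = 71/336
P(W=0 | obs) = 11/336 / 71/336 = 11/71
P(W=1 | obs) = 5/42 / 71/336 = 40/71
P(W=2 | obs) = 5/84 / 71/336 = 20/71
argmax = 1

argmax_v P(W = v | obs) = 1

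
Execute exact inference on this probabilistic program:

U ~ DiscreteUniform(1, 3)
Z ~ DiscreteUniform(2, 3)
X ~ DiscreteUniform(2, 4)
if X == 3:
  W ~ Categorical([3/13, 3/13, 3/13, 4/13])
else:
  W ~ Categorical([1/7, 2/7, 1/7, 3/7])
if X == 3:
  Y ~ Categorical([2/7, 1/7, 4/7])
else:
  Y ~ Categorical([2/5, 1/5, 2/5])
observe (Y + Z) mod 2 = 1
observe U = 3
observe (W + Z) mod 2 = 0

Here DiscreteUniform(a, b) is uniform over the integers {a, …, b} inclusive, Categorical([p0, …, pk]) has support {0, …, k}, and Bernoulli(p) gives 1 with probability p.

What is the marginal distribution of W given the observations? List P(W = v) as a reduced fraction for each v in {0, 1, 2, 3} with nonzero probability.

P(W=0) = 41/812, P(W=1) = 149/406, P(W=2) = 41/812, P(W=3) = 108/203

Enumerate traces; 18 have nonzero weight after conditioning:
  (U=3, Z=2, X=2, W=0, Y=1) weight 1/630
  (U=3, Z=2, X=2, W=2, Y=1) weight 1/630
  (U=3, Z=2, X=3, W=0, Y=1) weight 1/546
  (U=3, Z=2, X=3, W=2, Y=1) weight 1/546
  (U=3, Z=2, X=4, W=0, Y=1) weight 1/630
  (U=3, Z=2, X=4, W=2, Y=1) weight 1/630
  (U=3, Z=3, X=2, W=1, Y=0) weight 2/315
  (U=3, Z=3, X=2, W=1, Y=2) weight 2/315
  (U=3, Z=3, X=2, W=3, Y=0) weight 1/105
  … 9 more
Group by W:
  weight(W=0) = 41/8190
  weight(W=1) = 149/4095
  weight(W=2) = 41/8190
  weight(W=3) = 24/455
Total weight = 41/8190 + 149/4095 + 41/8190 + 24/455 = 58/585
P(W=0 | obs) = 41/8190 / 58/585 = 41/812
P(W=1 | obs) = 149/4095 / 58/585 = 149/406
P(W=2 | obs) = 41/8190 / 58/585 = 41/812
P(W=3 | obs) = 24/455 / 58/585 = 108/203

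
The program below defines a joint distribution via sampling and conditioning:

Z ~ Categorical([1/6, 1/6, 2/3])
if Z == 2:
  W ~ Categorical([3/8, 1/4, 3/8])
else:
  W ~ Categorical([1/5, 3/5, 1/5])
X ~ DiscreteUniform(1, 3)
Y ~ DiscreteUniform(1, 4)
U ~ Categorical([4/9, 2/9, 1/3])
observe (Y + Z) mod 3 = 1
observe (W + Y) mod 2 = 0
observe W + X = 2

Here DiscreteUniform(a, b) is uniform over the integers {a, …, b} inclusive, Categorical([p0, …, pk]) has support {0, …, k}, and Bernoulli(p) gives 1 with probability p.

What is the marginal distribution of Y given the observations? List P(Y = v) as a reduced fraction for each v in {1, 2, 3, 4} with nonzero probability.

P(Y=1) = 6/29, P(Y=2) = 15/29, P(Y=3) = 6/29, P(Y=4) = 2/29

Enumerate traces; 12 have nonzero weight after conditioning:
  (Z=0, W=0, X=2, Y=4, U=0) weight 1/810
  (Z=0, W=0, X=2, Y=4, U=1) weight 1/1620
  (Z=0, W=0, X=2, Y=4, U=2) weight 1/1080
  (Z=0, W=1, X=1, Y=1, U=0) weight 1/270
  (Z=0, W=1, X=1, Y=1, U=1) weight 1/540
  (Z=0, W=1, X=1, Y=1, U=2) weight 1/360
  (Z=1, W=1, X=1, Y=3, U=0) weight 1/270
  (Z=1, W=1, X=1, Y=3, U=1) weight 1/540
  (Z=2, W=0, X=2, Y=2, U=0) weight 1/108
  … 3 more
Group by Y:
  weight(Y=1) = 1/120
  weight(Y=2) = 1/48
  weight(Y=3) = 1/120
  weight(Y=4) = 1/360
Total weight = 1/120 + 1/48 + 1/120 + 1/360 = 29/720
P(Y=1 | obs) = 1/120 / 29/720 = 6/29
P(Y=2 | obs) = 1/48 / 29/720 = 15/29
P(Y=3 | obs) = 1/120 / 29/720 = 6/29
P(Y=4 | obs) = 1/360 / 29/720 = 2/29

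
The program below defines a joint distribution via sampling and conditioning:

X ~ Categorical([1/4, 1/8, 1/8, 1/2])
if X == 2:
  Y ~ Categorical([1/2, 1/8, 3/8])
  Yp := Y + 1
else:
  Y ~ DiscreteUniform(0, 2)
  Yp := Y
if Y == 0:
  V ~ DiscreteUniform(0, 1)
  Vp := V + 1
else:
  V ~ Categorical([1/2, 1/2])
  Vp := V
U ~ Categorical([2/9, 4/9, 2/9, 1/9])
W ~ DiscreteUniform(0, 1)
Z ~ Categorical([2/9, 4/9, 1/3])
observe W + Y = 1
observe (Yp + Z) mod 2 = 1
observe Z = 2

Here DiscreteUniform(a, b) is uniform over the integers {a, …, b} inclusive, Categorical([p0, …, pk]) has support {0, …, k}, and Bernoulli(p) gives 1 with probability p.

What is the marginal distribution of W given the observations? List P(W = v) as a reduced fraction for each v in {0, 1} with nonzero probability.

P(W=0) = 14/17, P(W=1) = 3/17

Enumerate traces; 32 have nonzero weight after conditioning:
  (X=0, Y=1, V=0, U=0, W=0, Z=2) weight 1/648
  (X=0, Y=1, V=0, U=1, W=0, Z=2) weight 1/324
  (X=0, Y=1, V=0, U=2, W=0, Z=2) weight 1/648
  (X=0, Y=1, V=0, U=3, W=0, Z=2) weight 1/1296
  (X=0, Y=1, V=1, U=0, W=0, Z=2) weight 1/648
  (X=0, Y=1, V=1, U=1, W=0, Z=2) weight 1/324
  (X=0, Y=1, V=1, U=2, W=0, Z=2) weight 1/648
  (X=0, Y=1, V=1, U=3, W=0, Z=2) weight 1/1296
  (X=2, Y=0, V=0, U=0, W=1, Z=2) weight 1/864
  … 23 more
Group by W:
  weight(W=0) = 7/144
  weight(W=1) = 1/96
Total weight = 7/144 + 1/96 = 17/288
P(W=0 | obs) = 7/144 / 17/288 = 14/17
P(W=1 | obs) = 1/96 / 17/288 = 3/17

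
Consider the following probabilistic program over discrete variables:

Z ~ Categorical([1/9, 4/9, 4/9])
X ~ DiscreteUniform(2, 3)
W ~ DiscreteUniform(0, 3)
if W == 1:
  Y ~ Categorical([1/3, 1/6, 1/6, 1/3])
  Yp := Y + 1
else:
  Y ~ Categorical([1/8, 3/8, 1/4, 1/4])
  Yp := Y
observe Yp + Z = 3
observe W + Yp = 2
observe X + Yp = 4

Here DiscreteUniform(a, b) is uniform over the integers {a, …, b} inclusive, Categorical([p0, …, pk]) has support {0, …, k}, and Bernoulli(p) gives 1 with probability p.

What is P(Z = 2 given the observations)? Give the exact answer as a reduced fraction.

P(Z = 2 | obs) = 4/7

Enumerate traces; 2 have nonzero weight after conditioning:
  (Z=1, X=2, W=0, Y=2) weight 1/72
  (Z=2, X=3, W=1, Y=0) weight 1/54
Group by Z:
  weight(Z=1) = 1/72
  weight(Z=2) = 1/54
Total weight = 1/72 + 1/54 = 7/216
P(Z=1 | obs) = 1/72 / 7/216 = 3/7
P(Z=2 | obs) = 1/54 / 7/216 = 4/7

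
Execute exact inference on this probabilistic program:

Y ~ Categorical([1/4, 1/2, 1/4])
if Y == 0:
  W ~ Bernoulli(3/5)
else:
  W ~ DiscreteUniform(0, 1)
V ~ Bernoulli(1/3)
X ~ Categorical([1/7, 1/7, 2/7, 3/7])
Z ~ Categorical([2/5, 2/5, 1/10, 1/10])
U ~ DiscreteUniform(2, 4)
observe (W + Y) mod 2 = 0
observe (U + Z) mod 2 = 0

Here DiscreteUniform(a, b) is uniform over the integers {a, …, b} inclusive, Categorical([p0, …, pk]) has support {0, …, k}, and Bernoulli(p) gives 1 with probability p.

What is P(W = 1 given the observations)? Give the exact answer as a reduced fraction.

P(W = 1 | obs) = 10/19

Enumerate traces; 144 have nonzero weight after conditioning:
  (Y=0, W=0, V=0, X=0, Z=0, U=2) weight 2/1575
  (Y=0, W=0, V=0, X=0, Z=0, U=4) weight 2/1575
  (Y=0, W=0, V=0, X=0, Z=1, U=3) weight 2/1575
  (Y=0, W=0, V=0, X=0, Z=2, U=2) weight 1/3150
  (Y=0, W=0, V=0, X=0, Z=2, U=4) weight 1/3150
  (Y=0, W=0, V=0, X=0, Z=3, U=3) weight 1/3150
  (Y=0, W=0, V=0, X=1, Z=0, U=2) weight 2/1575
  (Y=0, W=0, V=0, X=1, Z=0, U=4) weight 2/1575
  (Y=1, W=1, V=0, X=0, Z=0, U=2) weight 1/315
  … 135 more
Group by W:
  weight(W=0) = 9/80
  weight(W=1) = 1/8
Total weight = 9/80 + 1/8 = 19/80
P(W=0 | obs) = 9/80 / 19/80 = 9/19
P(W=1 | obs) = 1/8 / 19/80 = 10/19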